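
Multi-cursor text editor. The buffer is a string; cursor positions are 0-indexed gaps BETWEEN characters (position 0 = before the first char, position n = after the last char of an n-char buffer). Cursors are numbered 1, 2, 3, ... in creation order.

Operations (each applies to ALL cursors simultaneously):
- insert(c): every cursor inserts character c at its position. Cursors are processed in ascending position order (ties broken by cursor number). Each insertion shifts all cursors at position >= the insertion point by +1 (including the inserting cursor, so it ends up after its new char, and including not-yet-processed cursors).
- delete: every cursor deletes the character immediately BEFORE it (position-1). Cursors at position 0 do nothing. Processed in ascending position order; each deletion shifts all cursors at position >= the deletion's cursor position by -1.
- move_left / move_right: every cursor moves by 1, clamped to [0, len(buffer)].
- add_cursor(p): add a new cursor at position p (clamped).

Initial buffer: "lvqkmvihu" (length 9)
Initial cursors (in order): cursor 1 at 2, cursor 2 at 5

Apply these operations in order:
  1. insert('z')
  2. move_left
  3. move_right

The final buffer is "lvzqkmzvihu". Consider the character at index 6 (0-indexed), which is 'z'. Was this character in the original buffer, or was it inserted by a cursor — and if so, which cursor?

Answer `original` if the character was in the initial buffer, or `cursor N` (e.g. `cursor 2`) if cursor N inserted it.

After op 1 (insert('z')): buffer="lvzqkmzvihu" (len 11), cursors c1@3 c2@7, authorship ..1...2....
After op 2 (move_left): buffer="lvzqkmzvihu" (len 11), cursors c1@2 c2@6, authorship ..1...2....
After op 3 (move_right): buffer="lvzqkmzvihu" (len 11), cursors c1@3 c2@7, authorship ..1...2....
Authorship (.=original, N=cursor N): . . 1 . . . 2 . . . .
Index 6: author = 2

Answer: cursor 2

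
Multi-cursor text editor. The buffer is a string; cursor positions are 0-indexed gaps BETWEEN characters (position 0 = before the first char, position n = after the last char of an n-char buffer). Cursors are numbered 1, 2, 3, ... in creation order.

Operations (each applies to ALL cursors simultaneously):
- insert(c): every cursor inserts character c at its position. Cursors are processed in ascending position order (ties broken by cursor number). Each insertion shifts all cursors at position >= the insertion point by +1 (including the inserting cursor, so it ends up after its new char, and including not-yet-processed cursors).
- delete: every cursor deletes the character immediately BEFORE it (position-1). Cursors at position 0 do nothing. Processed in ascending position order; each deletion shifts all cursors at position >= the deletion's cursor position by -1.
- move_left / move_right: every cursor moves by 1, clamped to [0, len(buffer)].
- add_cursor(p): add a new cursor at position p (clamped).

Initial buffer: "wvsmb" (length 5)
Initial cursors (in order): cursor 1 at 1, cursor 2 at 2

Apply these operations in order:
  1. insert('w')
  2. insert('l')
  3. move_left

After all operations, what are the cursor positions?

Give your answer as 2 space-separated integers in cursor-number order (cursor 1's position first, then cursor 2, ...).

Answer: 2 5

Derivation:
After op 1 (insert('w')): buffer="wwvwsmb" (len 7), cursors c1@2 c2@4, authorship .1.2...
After op 2 (insert('l')): buffer="wwlvwlsmb" (len 9), cursors c1@3 c2@6, authorship .11.22...
After op 3 (move_left): buffer="wwlvwlsmb" (len 9), cursors c1@2 c2@5, authorship .11.22...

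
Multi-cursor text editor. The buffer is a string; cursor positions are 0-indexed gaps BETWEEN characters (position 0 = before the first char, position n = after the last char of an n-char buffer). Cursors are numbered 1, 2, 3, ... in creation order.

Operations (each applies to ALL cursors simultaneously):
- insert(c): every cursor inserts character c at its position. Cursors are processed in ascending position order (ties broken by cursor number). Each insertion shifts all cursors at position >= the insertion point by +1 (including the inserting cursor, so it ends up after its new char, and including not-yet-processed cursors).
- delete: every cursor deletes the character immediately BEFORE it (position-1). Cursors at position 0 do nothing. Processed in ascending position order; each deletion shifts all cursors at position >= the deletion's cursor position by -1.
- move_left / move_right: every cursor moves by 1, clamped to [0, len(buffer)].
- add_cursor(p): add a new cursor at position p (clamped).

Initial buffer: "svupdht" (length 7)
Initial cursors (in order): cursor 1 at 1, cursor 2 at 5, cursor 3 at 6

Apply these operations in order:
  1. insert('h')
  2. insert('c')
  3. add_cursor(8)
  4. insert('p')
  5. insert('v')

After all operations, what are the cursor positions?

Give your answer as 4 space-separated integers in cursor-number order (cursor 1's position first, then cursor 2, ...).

After op 1 (insert('h')): buffer="shvupdhhht" (len 10), cursors c1@2 c2@7 c3@9, authorship .1....2.3.
After op 2 (insert('c')): buffer="shcvupdhchhct" (len 13), cursors c1@3 c2@9 c3@12, authorship .11....22.33.
After op 3 (add_cursor(8)): buffer="shcvupdhchhct" (len 13), cursors c1@3 c4@8 c2@9 c3@12, authorship .11....22.33.
After op 4 (insert('p')): buffer="shcpvupdhpcphhcpt" (len 17), cursors c1@4 c4@10 c2@12 c3@16, authorship .111....2422.333.
After op 5 (insert('v')): buffer="shcpvvupdhpvcpvhhcpvt" (len 21), cursors c1@5 c4@12 c2@15 c3@20, authorship .1111....244222.3333.

Answer: 5 15 20 12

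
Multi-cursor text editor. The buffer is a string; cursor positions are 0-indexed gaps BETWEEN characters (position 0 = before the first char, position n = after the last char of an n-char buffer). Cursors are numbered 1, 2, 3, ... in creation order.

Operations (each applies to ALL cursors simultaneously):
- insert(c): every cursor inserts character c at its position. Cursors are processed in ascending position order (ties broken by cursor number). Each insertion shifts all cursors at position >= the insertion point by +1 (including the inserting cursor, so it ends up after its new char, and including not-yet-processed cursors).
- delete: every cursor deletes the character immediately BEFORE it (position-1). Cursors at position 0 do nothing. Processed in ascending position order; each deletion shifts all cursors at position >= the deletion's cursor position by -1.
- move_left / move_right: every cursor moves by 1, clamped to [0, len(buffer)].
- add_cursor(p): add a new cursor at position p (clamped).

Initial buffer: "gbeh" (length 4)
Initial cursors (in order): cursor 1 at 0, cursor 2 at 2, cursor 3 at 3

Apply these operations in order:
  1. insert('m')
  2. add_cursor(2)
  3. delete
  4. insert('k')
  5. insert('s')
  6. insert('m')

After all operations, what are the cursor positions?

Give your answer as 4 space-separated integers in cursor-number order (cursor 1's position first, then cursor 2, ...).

After op 1 (insert('m')): buffer="mgbmemh" (len 7), cursors c1@1 c2@4 c3@6, authorship 1..2.3.
After op 2 (add_cursor(2)): buffer="mgbmemh" (len 7), cursors c1@1 c4@2 c2@4 c3@6, authorship 1..2.3.
After op 3 (delete): buffer="beh" (len 3), cursors c1@0 c4@0 c2@1 c3@2, authorship ...
After op 4 (insert('k')): buffer="kkbkekh" (len 7), cursors c1@2 c4@2 c2@4 c3@6, authorship 14.2.3.
After op 5 (insert('s')): buffer="kkssbkseksh" (len 11), cursors c1@4 c4@4 c2@7 c3@10, authorship 1414.22.33.
After op 6 (insert('m')): buffer="kkssmmbksmeksmh" (len 15), cursors c1@6 c4@6 c2@10 c3@14, authorship 141414.222.333.

Answer: 6 10 14 6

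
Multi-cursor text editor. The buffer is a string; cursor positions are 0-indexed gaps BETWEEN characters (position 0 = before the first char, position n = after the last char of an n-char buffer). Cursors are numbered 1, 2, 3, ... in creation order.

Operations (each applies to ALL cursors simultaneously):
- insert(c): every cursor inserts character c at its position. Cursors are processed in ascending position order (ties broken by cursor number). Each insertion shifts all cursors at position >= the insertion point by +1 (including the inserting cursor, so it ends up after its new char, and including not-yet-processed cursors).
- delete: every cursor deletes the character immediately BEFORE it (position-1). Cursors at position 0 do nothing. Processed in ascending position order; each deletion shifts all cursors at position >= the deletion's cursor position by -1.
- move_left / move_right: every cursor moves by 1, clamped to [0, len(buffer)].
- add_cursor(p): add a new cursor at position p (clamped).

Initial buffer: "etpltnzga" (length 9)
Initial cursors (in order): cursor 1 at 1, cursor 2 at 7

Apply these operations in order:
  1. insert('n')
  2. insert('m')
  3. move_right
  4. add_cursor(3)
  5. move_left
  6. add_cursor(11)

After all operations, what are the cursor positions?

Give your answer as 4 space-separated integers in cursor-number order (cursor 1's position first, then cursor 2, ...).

After op 1 (insert('n')): buffer="entpltnznga" (len 11), cursors c1@2 c2@9, authorship .1......2..
After op 2 (insert('m')): buffer="enmtpltnznmga" (len 13), cursors c1@3 c2@11, authorship .11......22..
After op 3 (move_right): buffer="enmtpltnznmga" (len 13), cursors c1@4 c2@12, authorship .11......22..
After op 4 (add_cursor(3)): buffer="enmtpltnznmga" (len 13), cursors c3@3 c1@4 c2@12, authorship .11......22..
After op 5 (move_left): buffer="enmtpltnznmga" (len 13), cursors c3@2 c1@3 c2@11, authorship .11......22..
After op 6 (add_cursor(11)): buffer="enmtpltnznmga" (len 13), cursors c3@2 c1@3 c2@11 c4@11, authorship .11......22..

Answer: 3 11 2 11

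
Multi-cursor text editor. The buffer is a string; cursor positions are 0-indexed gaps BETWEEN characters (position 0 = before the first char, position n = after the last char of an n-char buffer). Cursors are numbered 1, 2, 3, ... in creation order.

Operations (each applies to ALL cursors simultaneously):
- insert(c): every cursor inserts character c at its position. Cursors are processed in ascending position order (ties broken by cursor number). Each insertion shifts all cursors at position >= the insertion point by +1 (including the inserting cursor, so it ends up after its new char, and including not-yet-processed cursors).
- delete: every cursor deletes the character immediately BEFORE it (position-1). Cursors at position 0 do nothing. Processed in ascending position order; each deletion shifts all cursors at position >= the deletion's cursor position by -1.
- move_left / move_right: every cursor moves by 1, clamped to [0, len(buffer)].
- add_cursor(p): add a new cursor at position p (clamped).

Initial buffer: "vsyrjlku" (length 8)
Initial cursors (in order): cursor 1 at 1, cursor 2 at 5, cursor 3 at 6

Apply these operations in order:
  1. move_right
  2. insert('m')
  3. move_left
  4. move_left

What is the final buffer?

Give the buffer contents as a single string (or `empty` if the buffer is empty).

Answer: vsmyrjlmkmu

Derivation:
After op 1 (move_right): buffer="vsyrjlku" (len 8), cursors c1@2 c2@6 c3@7, authorship ........
After op 2 (insert('m')): buffer="vsmyrjlmkmu" (len 11), cursors c1@3 c2@8 c3@10, authorship ..1....2.3.
After op 3 (move_left): buffer="vsmyrjlmkmu" (len 11), cursors c1@2 c2@7 c3@9, authorship ..1....2.3.
After op 4 (move_left): buffer="vsmyrjlmkmu" (len 11), cursors c1@1 c2@6 c3@8, authorship ..1....2.3.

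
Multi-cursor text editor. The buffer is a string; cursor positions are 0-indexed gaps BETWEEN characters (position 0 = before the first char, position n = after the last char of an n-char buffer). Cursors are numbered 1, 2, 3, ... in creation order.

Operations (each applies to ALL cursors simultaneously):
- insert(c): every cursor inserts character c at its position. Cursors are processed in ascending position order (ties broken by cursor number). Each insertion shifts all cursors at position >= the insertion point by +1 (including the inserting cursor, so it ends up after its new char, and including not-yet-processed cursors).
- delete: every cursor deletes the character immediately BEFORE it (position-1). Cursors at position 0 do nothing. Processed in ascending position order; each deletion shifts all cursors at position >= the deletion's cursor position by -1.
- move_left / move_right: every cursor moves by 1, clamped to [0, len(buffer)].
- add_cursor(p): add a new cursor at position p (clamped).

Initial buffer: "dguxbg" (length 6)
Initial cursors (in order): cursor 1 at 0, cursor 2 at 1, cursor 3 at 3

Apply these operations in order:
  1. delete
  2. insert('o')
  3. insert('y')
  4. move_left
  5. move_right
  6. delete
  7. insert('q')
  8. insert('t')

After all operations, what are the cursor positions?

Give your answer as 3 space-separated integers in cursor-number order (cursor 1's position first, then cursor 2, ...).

Answer: 6 6 10

Derivation:
After op 1 (delete): buffer="gxbg" (len 4), cursors c1@0 c2@0 c3@1, authorship ....
After op 2 (insert('o')): buffer="oogoxbg" (len 7), cursors c1@2 c2@2 c3@4, authorship 12.3...
After op 3 (insert('y')): buffer="ooyygoyxbg" (len 10), cursors c1@4 c2@4 c3@7, authorship 1212.33...
After op 4 (move_left): buffer="ooyygoyxbg" (len 10), cursors c1@3 c2@3 c3@6, authorship 1212.33...
After op 5 (move_right): buffer="ooyygoyxbg" (len 10), cursors c1@4 c2@4 c3@7, authorship 1212.33...
After op 6 (delete): buffer="oogoxbg" (len 7), cursors c1@2 c2@2 c3@4, authorship 12.3...
After op 7 (insert('q')): buffer="ooqqgoqxbg" (len 10), cursors c1@4 c2@4 c3@7, authorship 1212.33...
After op 8 (insert('t')): buffer="ooqqttgoqtxbg" (len 13), cursors c1@6 c2@6 c3@10, authorship 121212.333...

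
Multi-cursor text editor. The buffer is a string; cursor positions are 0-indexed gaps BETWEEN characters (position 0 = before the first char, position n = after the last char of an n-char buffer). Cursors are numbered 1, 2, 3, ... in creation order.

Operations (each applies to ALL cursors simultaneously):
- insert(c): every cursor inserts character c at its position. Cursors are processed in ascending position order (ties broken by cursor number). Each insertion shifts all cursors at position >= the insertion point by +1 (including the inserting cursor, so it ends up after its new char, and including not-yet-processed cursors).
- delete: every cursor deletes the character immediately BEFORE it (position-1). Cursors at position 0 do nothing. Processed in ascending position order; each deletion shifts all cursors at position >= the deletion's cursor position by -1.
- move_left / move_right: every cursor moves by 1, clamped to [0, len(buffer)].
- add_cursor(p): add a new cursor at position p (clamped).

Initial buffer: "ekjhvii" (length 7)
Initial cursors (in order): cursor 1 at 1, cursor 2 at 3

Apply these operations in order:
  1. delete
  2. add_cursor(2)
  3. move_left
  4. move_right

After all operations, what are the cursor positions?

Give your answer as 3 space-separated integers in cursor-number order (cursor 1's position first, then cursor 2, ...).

After op 1 (delete): buffer="khvii" (len 5), cursors c1@0 c2@1, authorship .....
After op 2 (add_cursor(2)): buffer="khvii" (len 5), cursors c1@0 c2@1 c3@2, authorship .....
After op 3 (move_left): buffer="khvii" (len 5), cursors c1@0 c2@0 c3@1, authorship .....
After op 4 (move_right): buffer="khvii" (len 5), cursors c1@1 c2@1 c3@2, authorship .....

Answer: 1 1 2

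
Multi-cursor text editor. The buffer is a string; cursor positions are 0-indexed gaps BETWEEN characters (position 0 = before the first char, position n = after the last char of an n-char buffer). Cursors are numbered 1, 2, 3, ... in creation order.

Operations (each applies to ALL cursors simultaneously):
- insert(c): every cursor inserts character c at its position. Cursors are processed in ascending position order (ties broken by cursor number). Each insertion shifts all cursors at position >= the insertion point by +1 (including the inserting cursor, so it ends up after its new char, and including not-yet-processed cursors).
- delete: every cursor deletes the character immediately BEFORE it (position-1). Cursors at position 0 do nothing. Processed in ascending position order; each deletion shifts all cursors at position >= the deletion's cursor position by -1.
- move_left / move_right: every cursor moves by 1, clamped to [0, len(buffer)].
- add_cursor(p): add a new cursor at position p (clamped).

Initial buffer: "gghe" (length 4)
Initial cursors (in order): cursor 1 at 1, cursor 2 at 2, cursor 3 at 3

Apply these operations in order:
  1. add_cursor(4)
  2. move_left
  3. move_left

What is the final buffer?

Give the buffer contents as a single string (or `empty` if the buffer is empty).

Answer: gghe

Derivation:
After op 1 (add_cursor(4)): buffer="gghe" (len 4), cursors c1@1 c2@2 c3@3 c4@4, authorship ....
After op 2 (move_left): buffer="gghe" (len 4), cursors c1@0 c2@1 c3@2 c4@3, authorship ....
After op 3 (move_left): buffer="gghe" (len 4), cursors c1@0 c2@0 c3@1 c4@2, authorship ....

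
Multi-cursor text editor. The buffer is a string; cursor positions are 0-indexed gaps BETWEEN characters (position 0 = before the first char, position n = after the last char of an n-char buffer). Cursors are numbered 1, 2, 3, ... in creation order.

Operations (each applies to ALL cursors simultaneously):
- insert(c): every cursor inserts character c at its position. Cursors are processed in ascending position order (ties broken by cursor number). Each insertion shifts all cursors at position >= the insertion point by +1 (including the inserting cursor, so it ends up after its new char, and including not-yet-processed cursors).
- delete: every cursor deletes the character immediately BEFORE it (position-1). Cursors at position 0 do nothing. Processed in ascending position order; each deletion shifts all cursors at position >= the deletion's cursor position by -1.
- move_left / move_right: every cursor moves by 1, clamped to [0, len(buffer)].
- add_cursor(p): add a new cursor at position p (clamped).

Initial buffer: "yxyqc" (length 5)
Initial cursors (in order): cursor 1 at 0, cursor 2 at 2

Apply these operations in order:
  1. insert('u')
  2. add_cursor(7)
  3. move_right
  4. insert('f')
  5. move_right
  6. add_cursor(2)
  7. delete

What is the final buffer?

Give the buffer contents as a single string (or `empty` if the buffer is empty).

Answer: ufuyfc

Derivation:
After op 1 (insert('u')): buffer="uyxuyqc" (len 7), cursors c1@1 c2@4, authorship 1..2...
After op 2 (add_cursor(7)): buffer="uyxuyqc" (len 7), cursors c1@1 c2@4 c3@7, authorship 1..2...
After op 3 (move_right): buffer="uyxuyqc" (len 7), cursors c1@2 c2@5 c3@7, authorship 1..2...
After op 4 (insert('f')): buffer="uyfxuyfqcf" (len 10), cursors c1@3 c2@7 c3@10, authorship 1.1.2.2..3
After op 5 (move_right): buffer="uyfxuyfqcf" (len 10), cursors c1@4 c2@8 c3@10, authorship 1.1.2.2..3
After op 6 (add_cursor(2)): buffer="uyfxuyfqcf" (len 10), cursors c4@2 c1@4 c2@8 c3@10, authorship 1.1.2.2..3
After op 7 (delete): buffer="ufuyfc" (len 6), cursors c4@1 c1@2 c2@5 c3@6, authorship 112.2.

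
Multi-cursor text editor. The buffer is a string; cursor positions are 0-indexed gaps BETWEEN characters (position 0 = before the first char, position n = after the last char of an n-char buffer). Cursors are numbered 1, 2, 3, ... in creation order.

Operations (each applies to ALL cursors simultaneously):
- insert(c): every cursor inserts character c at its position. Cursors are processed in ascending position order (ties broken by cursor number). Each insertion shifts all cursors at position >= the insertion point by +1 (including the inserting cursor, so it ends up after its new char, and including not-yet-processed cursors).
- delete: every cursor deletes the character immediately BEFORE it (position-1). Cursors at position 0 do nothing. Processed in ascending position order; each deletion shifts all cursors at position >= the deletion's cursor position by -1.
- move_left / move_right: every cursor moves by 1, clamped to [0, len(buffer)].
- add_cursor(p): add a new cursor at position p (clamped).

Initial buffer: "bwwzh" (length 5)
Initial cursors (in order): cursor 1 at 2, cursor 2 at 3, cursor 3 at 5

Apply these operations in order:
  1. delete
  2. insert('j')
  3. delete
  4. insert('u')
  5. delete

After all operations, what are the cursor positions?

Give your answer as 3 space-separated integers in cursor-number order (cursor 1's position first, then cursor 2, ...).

Answer: 1 1 2

Derivation:
After op 1 (delete): buffer="bz" (len 2), cursors c1@1 c2@1 c3@2, authorship ..
After op 2 (insert('j')): buffer="bjjzj" (len 5), cursors c1@3 c2@3 c3@5, authorship .12.3
After op 3 (delete): buffer="bz" (len 2), cursors c1@1 c2@1 c3@2, authorship ..
After op 4 (insert('u')): buffer="buuzu" (len 5), cursors c1@3 c2@3 c3@5, authorship .12.3
After op 5 (delete): buffer="bz" (len 2), cursors c1@1 c2@1 c3@2, authorship ..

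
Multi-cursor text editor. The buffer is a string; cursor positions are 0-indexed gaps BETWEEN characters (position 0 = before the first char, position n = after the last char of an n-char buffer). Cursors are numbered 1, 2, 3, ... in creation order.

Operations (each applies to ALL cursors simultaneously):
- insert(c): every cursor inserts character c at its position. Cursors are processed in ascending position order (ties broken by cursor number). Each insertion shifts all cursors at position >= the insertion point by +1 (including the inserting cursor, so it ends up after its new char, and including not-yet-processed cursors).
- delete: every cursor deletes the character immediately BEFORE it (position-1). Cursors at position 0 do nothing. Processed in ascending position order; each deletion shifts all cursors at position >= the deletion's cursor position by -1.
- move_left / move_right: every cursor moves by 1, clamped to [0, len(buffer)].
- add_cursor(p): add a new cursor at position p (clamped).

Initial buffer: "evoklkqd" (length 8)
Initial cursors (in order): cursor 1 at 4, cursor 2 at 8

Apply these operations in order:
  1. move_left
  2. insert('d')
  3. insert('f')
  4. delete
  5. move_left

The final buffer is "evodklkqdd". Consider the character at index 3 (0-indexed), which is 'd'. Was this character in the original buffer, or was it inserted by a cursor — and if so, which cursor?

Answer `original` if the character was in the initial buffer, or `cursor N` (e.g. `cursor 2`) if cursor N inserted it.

After op 1 (move_left): buffer="evoklkqd" (len 8), cursors c1@3 c2@7, authorship ........
After op 2 (insert('d')): buffer="evodklkqdd" (len 10), cursors c1@4 c2@9, authorship ...1....2.
After op 3 (insert('f')): buffer="evodfklkqdfd" (len 12), cursors c1@5 c2@11, authorship ...11....22.
After op 4 (delete): buffer="evodklkqdd" (len 10), cursors c1@4 c2@9, authorship ...1....2.
After op 5 (move_left): buffer="evodklkqdd" (len 10), cursors c1@3 c2@8, authorship ...1....2.
Authorship (.=original, N=cursor N): . . . 1 . . . . 2 .
Index 3: author = 1

Answer: cursor 1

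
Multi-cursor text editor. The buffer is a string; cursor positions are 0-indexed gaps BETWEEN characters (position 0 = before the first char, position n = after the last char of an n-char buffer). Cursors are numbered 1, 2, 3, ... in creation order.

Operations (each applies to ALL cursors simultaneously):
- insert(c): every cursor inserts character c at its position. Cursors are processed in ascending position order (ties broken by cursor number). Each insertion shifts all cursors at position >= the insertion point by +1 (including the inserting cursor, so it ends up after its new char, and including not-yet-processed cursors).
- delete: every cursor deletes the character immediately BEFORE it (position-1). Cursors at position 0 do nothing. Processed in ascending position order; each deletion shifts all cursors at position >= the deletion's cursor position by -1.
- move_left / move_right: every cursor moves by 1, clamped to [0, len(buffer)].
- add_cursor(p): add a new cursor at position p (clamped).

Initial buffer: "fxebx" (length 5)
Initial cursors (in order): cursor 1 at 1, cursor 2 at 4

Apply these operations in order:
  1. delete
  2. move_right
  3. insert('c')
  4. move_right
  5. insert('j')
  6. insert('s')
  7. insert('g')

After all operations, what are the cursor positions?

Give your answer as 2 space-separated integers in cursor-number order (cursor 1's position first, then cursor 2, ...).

Answer: 6 11

Derivation:
After op 1 (delete): buffer="xex" (len 3), cursors c1@0 c2@2, authorship ...
After op 2 (move_right): buffer="xex" (len 3), cursors c1@1 c2@3, authorship ...
After op 3 (insert('c')): buffer="xcexc" (len 5), cursors c1@2 c2@5, authorship .1..2
After op 4 (move_right): buffer="xcexc" (len 5), cursors c1@3 c2@5, authorship .1..2
After op 5 (insert('j')): buffer="xcejxcj" (len 7), cursors c1@4 c2@7, authorship .1.1.22
After op 6 (insert('s')): buffer="xcejsxcjs" (len 9), cursors c1@5 c2@9, authorship .1.11.222
After op 7 (insert('g')): buffer="xcejsgxcjsg" (len 11), cursors c1@6 c2@11, authorship .1.111.2222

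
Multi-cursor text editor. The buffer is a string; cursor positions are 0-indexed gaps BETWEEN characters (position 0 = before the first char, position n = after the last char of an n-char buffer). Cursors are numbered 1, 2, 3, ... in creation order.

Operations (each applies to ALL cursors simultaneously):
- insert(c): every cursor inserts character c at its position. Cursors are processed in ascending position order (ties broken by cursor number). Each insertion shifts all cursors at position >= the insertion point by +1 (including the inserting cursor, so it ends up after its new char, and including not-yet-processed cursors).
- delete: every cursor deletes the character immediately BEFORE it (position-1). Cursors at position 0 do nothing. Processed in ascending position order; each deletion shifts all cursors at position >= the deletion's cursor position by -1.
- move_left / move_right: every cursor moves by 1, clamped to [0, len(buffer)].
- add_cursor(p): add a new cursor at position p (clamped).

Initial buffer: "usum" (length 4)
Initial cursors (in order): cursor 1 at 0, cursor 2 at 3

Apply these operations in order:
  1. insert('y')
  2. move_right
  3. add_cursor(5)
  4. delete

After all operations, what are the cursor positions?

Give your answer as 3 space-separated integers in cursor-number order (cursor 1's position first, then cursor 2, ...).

After op 1 (insert('y')): buffer="yusuym" (len 6), cursors c1@1 c2@5, authorship 1...2.
After op 2 (move_right): buffer="yusuym" (len 6), cursors c1@2 c2@6, authorship 1...2.
After op 3 (add_cursor(5)): buffer="yusuym" (len 6), cursors c1@2 c3@5 c2@6, authorship 1...2.
After op 4 (delete): buffer="ysu" (len 3), cursors c1@1 c2@3 c3@3, authorship 1..

Answer: 1 3 3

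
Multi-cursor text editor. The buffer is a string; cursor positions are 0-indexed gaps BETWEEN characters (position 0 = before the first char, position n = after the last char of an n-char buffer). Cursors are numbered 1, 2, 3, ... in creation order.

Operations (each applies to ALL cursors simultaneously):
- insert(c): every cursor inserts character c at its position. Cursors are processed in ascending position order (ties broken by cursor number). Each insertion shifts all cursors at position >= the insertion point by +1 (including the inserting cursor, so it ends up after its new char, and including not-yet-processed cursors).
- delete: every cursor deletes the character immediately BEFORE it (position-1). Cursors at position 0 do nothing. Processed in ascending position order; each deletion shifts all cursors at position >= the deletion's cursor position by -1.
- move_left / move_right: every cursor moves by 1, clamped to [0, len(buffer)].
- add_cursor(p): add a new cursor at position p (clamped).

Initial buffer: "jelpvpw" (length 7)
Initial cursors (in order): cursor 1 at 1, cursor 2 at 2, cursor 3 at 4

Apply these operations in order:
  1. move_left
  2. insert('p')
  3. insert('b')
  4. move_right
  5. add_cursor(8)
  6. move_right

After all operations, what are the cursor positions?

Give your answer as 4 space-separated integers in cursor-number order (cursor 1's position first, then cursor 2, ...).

Answer: 4 7 11 9

Derivation:
After op 1 (move_left): buffer="jelpvpw" (len 7), cursors c1@0 c2@1 c3@3, authorship .......
After op 2 (insert('p')): buffer="pjpelppvpw" (len 10), cursors c1@1 c2@3 c3@6, authorship 1.2..3....
After op 3 (insert('b')): buffer="pbjpbelpbpvpw" (len 13), cursors c1@2 c2@5 c3@9, authorship 11.22..33....
After op 4 (move_right): buffer="pbjpbelpbpvpw" (len 13), cursors c1@3 c2@6 c3@10, authorship 11.22..33....
After op 5 (add_cursor(8)): buffer="pbjpbelpbpvpw" (len 13), cursors c1@3 c2@6 c4@8 c3@10, authorship 11.22..33....
After op 6 (move_right): buffer="pbjpbelpbpvpw" (len 13), cursors c1@4 c2@7 c4@9 c3@11, authorship 11.22..33....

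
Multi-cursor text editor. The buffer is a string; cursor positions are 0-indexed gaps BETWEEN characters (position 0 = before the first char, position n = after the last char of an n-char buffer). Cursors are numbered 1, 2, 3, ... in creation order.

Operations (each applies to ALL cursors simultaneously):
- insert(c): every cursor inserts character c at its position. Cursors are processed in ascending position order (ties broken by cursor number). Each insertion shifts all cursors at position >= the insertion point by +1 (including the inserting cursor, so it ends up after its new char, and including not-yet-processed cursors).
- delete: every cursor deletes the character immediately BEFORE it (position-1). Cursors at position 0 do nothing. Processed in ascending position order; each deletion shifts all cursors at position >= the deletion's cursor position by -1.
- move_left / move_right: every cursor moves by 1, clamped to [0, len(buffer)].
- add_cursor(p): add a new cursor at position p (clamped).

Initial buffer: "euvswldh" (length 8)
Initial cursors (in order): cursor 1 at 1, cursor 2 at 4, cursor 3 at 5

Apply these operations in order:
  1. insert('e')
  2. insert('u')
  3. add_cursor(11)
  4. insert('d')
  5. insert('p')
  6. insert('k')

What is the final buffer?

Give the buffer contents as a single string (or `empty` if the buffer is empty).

After op 1 (insert('e')): buffer="eeuvseweldh" (len 11), cursors c1@2 c2@6 c3@8, authorship .1...2.3...
After op 2 (insert('u')): buffer="eeuuvseuweuldh" (len 14), cursors c1@3 c2@8 c3@11, authorship .11...22.33...
After op 3 (add_cursor(11)): buffer="eeuuvseuweuldh" (len 14), cursors c1@3 c2@8 c3@11 c4@11, authorship .11...22.33...
After op 4 (insert('d')): buffer="eeuduvseudweuddldh" (len 18), cursors c1@4 c2@10 c3@15 c4@15, authorship .111...222.3334...
After op 5 (insert('p')): buffer="eeudpuvseudpweuddppldh" (len 22), cursors c1@5 c2@12 c3@19 c4@19, authorship .1111...2222.333434...
After op 6 (insert('k')): buffer="eeudpkuvseudpkweuddppkkldh" (len 26), cursors c1@6 c2@14 c3@23 c4@23, authorship .11111...22222.33343434...

Answer: eeudpkuvseudpkweuddppkkldh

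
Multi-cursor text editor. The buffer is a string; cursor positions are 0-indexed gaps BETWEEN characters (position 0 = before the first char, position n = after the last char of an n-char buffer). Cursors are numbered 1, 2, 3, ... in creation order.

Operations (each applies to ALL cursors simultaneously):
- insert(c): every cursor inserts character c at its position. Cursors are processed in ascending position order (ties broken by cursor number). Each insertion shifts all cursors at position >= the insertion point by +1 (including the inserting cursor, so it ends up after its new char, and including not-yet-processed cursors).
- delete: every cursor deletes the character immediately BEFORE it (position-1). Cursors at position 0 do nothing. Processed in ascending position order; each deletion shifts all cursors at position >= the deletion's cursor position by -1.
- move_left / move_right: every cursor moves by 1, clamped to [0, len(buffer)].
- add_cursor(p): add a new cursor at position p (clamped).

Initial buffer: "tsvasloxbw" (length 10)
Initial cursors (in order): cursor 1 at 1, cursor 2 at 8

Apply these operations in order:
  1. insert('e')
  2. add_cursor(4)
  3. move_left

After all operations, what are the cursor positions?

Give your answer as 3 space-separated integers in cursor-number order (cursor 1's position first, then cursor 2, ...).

After op 1 (insert('e')): buffer="tesvasloxebw" (len 12), cursors c1@2 c2@10, authorship .1.......2..
After op 2 (add_cursor(4)): buffer="tesvasloxebw" (len 12), cursors c1@2 c3@4 c2@10, authorship .1.......2..
After op 3 (move_left): buffer="tesvasloxebw" (len 12), cursors c1@1 c3@3 c2@9, authorship .1.......2..

Answer: 1 9 3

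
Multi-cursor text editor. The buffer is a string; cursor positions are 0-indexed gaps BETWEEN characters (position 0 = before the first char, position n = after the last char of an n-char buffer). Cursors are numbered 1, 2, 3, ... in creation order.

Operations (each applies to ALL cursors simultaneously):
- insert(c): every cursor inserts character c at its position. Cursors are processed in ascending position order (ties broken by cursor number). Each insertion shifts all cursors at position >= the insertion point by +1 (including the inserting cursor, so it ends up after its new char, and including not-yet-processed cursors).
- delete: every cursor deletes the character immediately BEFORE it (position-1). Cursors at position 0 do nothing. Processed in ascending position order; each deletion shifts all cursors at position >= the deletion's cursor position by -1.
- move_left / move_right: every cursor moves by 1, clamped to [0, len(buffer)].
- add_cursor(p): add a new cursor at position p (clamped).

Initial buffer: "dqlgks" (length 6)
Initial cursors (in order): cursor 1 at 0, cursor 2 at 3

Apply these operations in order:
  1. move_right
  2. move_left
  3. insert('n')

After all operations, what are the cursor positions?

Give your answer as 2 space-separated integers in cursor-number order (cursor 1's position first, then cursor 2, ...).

Answer: 1 5

Derivation:
After op 1 (move_right): buffer="dqlgks" (len 6), cursors c1@1 c2@4, authorship ......
After op 2 (move_left): buffer="dqlgks" (len 6), cursors c1@0 c2@3, authorship ......
After op 3 (insert('n')): buffer="ndqlngks" (len 8), cursors c1@1 c2@5, authorship 1...2...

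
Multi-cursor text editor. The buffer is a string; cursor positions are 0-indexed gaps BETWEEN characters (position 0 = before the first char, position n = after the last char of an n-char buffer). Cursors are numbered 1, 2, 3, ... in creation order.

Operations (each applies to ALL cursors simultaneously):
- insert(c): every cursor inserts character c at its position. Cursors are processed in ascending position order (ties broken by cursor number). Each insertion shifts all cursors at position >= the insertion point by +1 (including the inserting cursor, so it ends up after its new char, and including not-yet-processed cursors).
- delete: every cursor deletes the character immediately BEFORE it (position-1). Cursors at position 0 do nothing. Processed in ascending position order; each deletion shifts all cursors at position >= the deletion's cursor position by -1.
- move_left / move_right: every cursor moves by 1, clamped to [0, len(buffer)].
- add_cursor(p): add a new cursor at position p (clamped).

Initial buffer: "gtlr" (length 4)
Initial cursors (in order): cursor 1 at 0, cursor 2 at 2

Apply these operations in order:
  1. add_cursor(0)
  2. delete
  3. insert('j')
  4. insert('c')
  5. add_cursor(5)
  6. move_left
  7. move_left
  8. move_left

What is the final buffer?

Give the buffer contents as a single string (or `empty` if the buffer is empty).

Answer: jjccgjclr

Derivation:
After op 1 (add_cursor(0)): buffer="gtlr" (len 4), cursors c1@0 c3@0 c2@2, authorship ....
After op 2 (delete): buffer="glr" (len 3), cursors c1@0 c3@0 c2@1, authorship ...
After op 3 (insert('j')): buffer="jjgjlr" (len 6), cursors c1@2 c3@2 c2@4, authorship 13.2..
After op 4 (insert('c')): buffer="jjccgjclr" (len 9), cursors c1@4 c3@4 c2@7, authorship 1313.22..
After op 5 (add_cursor(5)): buffer="jjccgjclr" (len 9), cursors c1@4 c3@4 c4@5 c2@7, authorship 1313.22..
After op 6 (move_left): buffer="jjccgjclr" (len 9), cursors c1@3 c3@3 c4@4 c2@6, authorship 1313.22..
After op 7 (move_left): buffer="jjccgjclr" (len 9), cursors c1@2 c3@2 c4@3 c2@5, authorship 1313.22..
After op 8 (move_left): buffer="jjccgjclr" (len 9), cursors c1@1 c3@1 c4@2 c2@4, authorship 1313.22..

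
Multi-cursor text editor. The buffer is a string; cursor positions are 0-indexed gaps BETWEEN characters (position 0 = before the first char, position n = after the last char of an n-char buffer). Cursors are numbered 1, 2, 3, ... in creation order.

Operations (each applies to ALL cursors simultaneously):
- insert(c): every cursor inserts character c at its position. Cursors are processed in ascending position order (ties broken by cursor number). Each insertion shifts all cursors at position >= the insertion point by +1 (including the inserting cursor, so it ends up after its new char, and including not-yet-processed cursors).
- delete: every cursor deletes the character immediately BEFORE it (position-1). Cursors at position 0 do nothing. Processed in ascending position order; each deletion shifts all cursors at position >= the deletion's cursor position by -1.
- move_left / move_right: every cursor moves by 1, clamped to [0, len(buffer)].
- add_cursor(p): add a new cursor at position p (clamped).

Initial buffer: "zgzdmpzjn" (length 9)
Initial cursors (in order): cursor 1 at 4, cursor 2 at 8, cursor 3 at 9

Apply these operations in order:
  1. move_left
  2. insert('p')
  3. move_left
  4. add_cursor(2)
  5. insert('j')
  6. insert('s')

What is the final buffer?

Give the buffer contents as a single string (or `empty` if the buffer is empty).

After op 1 (move_left): buffer="zgzdmpzjn" (len 9), cursors c1@3 c2@7 c3@8, authorship .........
After op 2 (insert('p')): buffer="zgzpdmpzpjpn" (len 12), cursors c1@4 c2@9 c3@11, authorship ...1....2.3.
After op 3 (move_left): buffer="zgzpdmpzpjpn" (len 12), cursors c1@3 c2@8 c3@10, authorship ...1....2.3.
After op 4 (add_cursor(2)): buffer="zgzpdmpzpjpn" (len 12), cursors c4@2 c1@3 c2@8 c3@10, authorship ...1....2.3.
After op 5 (insert('j')): buffer="zgjzjpdmpzjpjjpn" (len 16), cursors c4@3 c1@5 c2@11 c3@14, authorship ..4.11....22.33.
After op 6 (insert('s')): buffer="zgjszjspdmpzjspjjspn" (len 20), cursors c4@4 c1@7 c2@14 c3@18, authorship ..44.111....222.333.

Answer: zgjszjspdmpzjspjjspn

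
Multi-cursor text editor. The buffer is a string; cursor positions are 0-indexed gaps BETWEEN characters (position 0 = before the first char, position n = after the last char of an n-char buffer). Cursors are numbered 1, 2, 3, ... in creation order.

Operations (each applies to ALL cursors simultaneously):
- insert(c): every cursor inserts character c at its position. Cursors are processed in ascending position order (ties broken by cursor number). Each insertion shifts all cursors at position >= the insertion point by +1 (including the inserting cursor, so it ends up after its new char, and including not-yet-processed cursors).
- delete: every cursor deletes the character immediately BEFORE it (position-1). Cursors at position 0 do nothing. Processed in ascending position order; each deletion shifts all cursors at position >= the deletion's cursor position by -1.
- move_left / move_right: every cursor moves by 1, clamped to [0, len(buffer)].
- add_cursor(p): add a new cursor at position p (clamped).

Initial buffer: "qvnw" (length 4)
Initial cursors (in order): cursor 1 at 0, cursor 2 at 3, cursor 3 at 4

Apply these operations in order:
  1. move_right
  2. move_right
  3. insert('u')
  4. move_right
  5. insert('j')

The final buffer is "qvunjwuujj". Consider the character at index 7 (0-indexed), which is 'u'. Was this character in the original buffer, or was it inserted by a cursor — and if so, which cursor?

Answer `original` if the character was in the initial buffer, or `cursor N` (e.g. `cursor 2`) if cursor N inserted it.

After op 1 (move_right): buffer="qvnw" (len 4), cursors c1@1 c2@4 c3@4, authorship ....
After op 2 (move_right): buffer="qvnw" (len 4), cursors c1@2 c2@4 c3@4, authorship ....
After op 3 (insert('u')): buffer="qvunwuu" (len 7), cursors c1@3 c2@7 c3@7, authorship ..1..23
After op 4 (move_right): buffer="qvunwuu" (len 7), cursors c1@4 c2@7 c3@7, authorship ..1..23
After op 5 (insert('j')): buffer="qvunjwuujj" (len 10), cursors c1@5 c2@10 c3@10, authorship ..1.1.2323
Authorship (.=original, N=cursor N): . . 1 . 1 . 2 3 2 3
Index 7: author = 3

Answer: cursor 3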